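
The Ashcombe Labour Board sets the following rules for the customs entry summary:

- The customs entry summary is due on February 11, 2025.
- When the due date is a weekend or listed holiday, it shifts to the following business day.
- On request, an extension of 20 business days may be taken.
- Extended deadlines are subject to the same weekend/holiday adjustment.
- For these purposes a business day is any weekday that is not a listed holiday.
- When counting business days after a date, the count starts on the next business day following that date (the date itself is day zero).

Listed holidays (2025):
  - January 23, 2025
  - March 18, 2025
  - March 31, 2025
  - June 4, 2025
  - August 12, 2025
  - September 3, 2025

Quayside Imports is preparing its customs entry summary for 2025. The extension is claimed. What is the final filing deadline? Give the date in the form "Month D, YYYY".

The stated deadline is February 11, 2025.
February 11, 2025 falls on a Tuesday, which is a business day, so no adjustment is needed.
The 20-business-day extension runs from February 11, 2025 to March 11, 2025.
Since March 11, 2025 is a Tuesday and not a holiday, the date is unchanged.
So the filing is due March 11, 2025.

March 11, 2025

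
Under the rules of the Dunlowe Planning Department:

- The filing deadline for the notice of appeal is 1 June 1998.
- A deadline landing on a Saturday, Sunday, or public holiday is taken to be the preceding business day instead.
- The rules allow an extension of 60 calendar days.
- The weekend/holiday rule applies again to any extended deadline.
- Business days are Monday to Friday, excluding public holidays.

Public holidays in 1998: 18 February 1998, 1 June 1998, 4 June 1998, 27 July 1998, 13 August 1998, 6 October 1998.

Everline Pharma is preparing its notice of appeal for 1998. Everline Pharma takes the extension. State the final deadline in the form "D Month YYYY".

The stated deadline is 1 June 1998.
1 June 1998 falls on a listed holiday. Rolling to the preceding business day gives 29 May 1998, a Friday.
With the 60-day extension, 29 May 1998 becomes 28 July 1998.
Since 28 July 1998 is a Tuesday and not a holiday, the date is unchanged.
So the filing is due 28 July 1998.

28 July 1998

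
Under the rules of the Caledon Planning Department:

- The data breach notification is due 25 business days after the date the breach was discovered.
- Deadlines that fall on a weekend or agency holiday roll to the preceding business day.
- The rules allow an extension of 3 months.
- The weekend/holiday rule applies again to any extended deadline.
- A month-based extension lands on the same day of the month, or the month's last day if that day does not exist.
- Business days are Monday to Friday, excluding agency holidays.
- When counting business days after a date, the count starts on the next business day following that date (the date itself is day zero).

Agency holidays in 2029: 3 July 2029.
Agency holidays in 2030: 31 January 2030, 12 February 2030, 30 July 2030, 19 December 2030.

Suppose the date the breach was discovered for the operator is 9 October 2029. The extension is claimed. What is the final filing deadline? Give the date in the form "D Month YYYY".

13 February 2030

25 business days after 9 October 2029, excluding weekends and holidays, is 13 November 2029.
13 November 2029 (Tuesday) is already a business day.
Add 3 months to 13 November 2029: 13 February 2030.
13 February 2030 is a Wednesday and not a listed holiday, so it stands.
Final deadline: 13 February 2030.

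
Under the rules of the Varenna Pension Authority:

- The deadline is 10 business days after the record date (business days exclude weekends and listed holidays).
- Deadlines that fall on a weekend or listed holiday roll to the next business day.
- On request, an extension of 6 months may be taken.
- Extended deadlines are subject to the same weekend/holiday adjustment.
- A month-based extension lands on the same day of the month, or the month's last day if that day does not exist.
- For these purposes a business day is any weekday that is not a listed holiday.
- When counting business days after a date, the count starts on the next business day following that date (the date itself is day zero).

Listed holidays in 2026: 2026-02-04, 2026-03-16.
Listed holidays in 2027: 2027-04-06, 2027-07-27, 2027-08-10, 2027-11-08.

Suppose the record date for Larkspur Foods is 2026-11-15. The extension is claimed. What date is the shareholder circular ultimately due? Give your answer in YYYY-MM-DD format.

2027-05-27

Starting the day after 2026-11-15 and counting 10 business days lands on 2026-11-27.
Since 2026-11-27 is a Friday and not a holiday, the date is unchanged.
Applying the 6 months extension: 6 months after 2026-11-27 is 2027-05-27.
2027-05-27 falls on a Thursday, which is a business day, so no adjustment is needed.
The final due date is 2027-05-27.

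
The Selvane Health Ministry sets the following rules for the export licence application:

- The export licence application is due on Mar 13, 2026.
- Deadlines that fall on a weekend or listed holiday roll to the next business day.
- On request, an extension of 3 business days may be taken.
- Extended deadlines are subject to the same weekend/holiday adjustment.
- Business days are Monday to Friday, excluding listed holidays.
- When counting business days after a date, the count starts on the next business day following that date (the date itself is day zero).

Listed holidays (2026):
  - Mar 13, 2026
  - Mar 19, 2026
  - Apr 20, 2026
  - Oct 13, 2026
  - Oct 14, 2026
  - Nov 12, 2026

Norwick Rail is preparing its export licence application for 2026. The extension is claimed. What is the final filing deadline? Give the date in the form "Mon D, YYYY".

Mar 20, 2026

The stated deadline is Mar 13, 2026.
Because Mar 13, 2026 is a listed holiday, the deadline becomes Mar 16, 2026 (Monday).
Applying the 3-business-day extension: 3 business days after Mar 16, 2026 is Mar 20, 2026.
Mar 20, 2026 falls on a Friday, which is a business day, so no adjustment is needed.
Final deadline: Mar 20, 2026.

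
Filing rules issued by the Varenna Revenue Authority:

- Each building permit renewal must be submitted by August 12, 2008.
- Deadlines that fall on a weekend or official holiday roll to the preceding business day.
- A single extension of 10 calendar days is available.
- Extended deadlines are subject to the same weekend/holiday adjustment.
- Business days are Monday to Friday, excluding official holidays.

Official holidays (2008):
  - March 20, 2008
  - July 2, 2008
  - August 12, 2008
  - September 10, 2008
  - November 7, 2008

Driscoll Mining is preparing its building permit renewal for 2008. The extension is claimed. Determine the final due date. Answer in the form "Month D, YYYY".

August 21, 2008

Start from the fixed due date, August 12, 2008.
August 12, 2008 is a listed holiday, so it moves to the preceding business day, August 11, 2008 (Monday).
With the 10-day extension, August 11, 2008 becomes August 21, 2008.
August 21, 2008 falls on a Thursday, which is a business day, so no adjustment is needed.
The final due date is August 21, 2008.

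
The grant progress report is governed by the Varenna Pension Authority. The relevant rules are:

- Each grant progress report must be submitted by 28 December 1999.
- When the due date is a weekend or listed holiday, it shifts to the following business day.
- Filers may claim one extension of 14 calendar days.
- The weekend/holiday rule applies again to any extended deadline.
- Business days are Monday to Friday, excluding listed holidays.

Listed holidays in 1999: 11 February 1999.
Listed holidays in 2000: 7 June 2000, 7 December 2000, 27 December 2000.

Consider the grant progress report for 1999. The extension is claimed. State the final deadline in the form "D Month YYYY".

11 January 2000

The statutory due date is 28 December 1999.
28 December 1999 is a Tuesday and not a listed holiday, so it stands.
Add the 14 calendar-day extension to 28 December 1999: 11 January 2000.
Since 11 January 2000 is a Tuesday and not a holiday, the date is unchanged.
Deadline: 11 January 2000.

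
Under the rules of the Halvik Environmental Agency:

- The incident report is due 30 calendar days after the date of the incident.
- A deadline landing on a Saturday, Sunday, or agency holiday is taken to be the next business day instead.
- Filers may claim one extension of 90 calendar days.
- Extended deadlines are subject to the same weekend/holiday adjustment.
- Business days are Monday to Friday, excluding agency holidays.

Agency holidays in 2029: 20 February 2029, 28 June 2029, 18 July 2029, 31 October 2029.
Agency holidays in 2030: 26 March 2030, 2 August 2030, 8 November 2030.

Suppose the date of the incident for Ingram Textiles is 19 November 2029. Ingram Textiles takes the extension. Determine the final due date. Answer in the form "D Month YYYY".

Trigger date 19 November 2029 + 30 calendar days = 19 December 2029.
19 December 2029 falls on a Wednesday, which is a business day, so no adjustment is needed.
With the 90-day extension, 19 December 2029 becomes 19 March 2030.
Since 19 March 2030 is a Tuesday and not a holiday, the date is unchanged.
Deadline: 19 March 2030.

19 March 2030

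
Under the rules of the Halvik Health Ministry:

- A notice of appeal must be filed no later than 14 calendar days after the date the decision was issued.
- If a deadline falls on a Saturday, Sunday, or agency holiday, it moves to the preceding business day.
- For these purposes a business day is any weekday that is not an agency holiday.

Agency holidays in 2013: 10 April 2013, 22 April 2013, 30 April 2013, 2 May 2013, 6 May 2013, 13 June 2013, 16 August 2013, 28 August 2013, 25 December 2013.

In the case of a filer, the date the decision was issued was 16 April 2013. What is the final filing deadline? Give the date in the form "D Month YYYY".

14 calendar days after 16 April 2013 is 30 April 2013.
30 April 2013 is a listed holiday; the preceding business day is 29 April 2013 (Monday).
So the filing is due 29 April 2013.

29 April 2013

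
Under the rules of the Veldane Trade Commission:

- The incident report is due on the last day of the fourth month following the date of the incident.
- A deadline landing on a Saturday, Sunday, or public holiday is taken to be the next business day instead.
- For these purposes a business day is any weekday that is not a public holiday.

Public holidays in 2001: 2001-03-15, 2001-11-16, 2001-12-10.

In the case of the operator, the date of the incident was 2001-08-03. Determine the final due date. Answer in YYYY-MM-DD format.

4 months after 2001-08-03 is December 2001; that month ends on 2001-12-31.
2001-12-31 falls on a Monday, which is a business day, so no adjustment is needed.
So the filing is due 2001-12-31.

2001-12-31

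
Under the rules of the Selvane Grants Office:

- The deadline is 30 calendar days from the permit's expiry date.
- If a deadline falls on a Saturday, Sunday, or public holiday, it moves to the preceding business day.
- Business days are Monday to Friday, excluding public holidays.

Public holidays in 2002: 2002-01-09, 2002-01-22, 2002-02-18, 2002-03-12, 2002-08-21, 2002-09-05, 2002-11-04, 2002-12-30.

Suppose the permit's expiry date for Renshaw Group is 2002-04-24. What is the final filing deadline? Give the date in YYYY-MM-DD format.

30 calendar days after 2002-04-24 is 2002-05-24.
Since 2002-05-24 is a Friday and not a holiday, the date is unchanged.
Deadline: 2002-05-24.

2002-05-24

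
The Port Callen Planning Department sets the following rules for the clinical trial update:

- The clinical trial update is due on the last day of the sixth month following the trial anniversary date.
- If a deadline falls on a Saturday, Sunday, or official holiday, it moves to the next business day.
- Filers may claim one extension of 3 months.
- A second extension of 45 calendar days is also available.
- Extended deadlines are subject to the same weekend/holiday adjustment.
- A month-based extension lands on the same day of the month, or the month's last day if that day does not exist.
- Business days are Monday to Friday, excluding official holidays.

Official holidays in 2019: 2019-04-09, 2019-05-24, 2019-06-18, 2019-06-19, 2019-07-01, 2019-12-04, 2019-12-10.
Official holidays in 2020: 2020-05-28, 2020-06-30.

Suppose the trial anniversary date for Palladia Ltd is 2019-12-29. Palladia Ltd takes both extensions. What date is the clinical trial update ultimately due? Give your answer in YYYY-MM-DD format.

2020-11-16

6 months after 2019-12-29 is June 2020; that month ends on 2020-06-30.
2020-06-30 is a listed holiday, so it moves to the next business day, 2020-07-01 (Wednesday).
Add 3 months to 2020-07-01: 2020-10-01.
2020-10-01 (Thursday) is already a business day.
The 45-calendar-day extension moves the deadline from 2020-10-01 to 2020-11-15.
Because 2020-11-15 is a Sunday, the deadline becomes 2020-11-16 (Monday).
So the filing is due 2020-11-16.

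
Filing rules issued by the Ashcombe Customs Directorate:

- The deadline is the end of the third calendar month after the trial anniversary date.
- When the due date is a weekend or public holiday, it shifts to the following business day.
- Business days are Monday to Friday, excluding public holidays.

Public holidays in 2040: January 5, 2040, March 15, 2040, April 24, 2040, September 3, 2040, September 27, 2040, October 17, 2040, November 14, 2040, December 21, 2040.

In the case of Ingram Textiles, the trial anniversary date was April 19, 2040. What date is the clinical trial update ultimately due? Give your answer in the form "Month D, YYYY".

The third month after April 19, 2040 is July 2040, whose last day is July 31, 2040.
July 31, 2040 falls on a Tuesday, which is a business day, so no adjustment is needed.
The final due date is July 31, 2040.

July 31, 2040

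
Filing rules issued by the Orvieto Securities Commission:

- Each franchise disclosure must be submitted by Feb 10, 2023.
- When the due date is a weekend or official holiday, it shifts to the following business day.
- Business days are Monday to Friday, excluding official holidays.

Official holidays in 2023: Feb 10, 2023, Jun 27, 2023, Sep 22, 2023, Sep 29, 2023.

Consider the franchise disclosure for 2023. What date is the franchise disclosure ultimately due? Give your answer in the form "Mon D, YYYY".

Feb 13, 2023

The stated deadline is Feb 10, 2023.
Feb 10, 2023 falls on a listed holiday. Rolling to the next business day gives Feb 13, 2023, a Monday.
So the filing is due Feb 13, 2023.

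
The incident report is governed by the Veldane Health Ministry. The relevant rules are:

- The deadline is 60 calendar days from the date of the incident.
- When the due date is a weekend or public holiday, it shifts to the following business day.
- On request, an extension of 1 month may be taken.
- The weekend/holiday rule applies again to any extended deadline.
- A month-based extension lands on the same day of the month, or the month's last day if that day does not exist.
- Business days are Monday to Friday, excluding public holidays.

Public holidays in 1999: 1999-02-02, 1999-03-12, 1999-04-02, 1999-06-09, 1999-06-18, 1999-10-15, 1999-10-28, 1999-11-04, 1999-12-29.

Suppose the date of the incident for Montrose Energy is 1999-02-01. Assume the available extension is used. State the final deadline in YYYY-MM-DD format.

1999-05-05

Trigger date 1999-02-01 + 60 calendar days = 1999-04-02.
Because 1999-04-02 is a listed holiday, the deadline becomes 1999-04-05 (Monday).
Applying the 1 month extension: 1 month after 1999-04-05 is 1999-05-05.
1999-05-05 (Wednesday) is already a business day.
Deadline: 1999-05-05.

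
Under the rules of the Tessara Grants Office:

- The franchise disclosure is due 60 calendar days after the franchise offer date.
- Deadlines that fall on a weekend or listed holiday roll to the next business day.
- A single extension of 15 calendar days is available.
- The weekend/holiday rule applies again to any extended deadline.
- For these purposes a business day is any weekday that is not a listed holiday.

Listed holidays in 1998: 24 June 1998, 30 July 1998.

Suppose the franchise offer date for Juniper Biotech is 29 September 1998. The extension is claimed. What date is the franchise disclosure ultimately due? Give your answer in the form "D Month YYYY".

15 December 1998

Trigger date 29 September 1998 + 60 calendar days = 28 November 1998.
28 November 1998 is a Saturday; the next business day is 30 November 1998 (Monday).
Applying the 15-calendar-day extension: 30 November 1998 + 15 days = 15 December 1998.
Since 15 December 1998 is a Tuesday and not a holiday, the date is unchanged.
The final due date is 15 December 1998.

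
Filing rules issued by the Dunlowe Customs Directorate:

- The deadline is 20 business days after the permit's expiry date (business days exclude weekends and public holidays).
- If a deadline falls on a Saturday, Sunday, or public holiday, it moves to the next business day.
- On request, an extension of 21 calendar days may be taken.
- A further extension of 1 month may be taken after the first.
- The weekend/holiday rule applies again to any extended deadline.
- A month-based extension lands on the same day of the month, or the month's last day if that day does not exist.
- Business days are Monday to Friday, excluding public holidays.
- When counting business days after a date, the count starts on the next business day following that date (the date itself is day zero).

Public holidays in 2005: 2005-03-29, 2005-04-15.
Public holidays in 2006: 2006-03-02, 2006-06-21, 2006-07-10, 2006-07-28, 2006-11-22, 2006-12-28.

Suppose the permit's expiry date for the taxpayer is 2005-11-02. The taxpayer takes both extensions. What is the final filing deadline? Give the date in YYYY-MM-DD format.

Counting 20 business days after 2005-11-02 (skipping weekends and listed holidays) reaches 2005-11-30.
2005-11-30 (Wednesday) is already a business day.
Add the 21 calendar-day extension to 2005-11-30: 2005-12-21.
2005-12-21 falls on a Wednesday, which is a business day, so no adjustment is needed.
Applying the 1 month extension: 1 month after 2005-12-21 is 2006-01-21.
2006-01-21 is a Saturday, so it moves to the next business day, 2006-01-23 (Monday).
Final deadline: 2006-01-23.

2006-01-23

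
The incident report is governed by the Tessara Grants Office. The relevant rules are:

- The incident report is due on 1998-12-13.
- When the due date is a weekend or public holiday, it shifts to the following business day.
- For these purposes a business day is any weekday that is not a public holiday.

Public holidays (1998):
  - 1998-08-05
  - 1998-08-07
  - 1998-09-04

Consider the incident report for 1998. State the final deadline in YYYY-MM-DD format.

The statutory due date is 1998-12-13.
1998-12-13 is a Sunday; the next business day is 1998-12-14 (Monday).
The final due date is 1998-12-14.

1998-12-14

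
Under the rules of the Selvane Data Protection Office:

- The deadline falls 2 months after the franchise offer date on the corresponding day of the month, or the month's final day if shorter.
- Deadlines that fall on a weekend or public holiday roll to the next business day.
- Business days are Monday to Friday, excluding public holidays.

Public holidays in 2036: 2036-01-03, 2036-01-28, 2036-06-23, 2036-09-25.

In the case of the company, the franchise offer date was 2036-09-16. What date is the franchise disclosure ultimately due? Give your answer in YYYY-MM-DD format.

2036-11-17

2 months from 2036-09-16 is 2036-11-16.
Because 2036-11-16 is a Sunday, the deadline becomes 2036-11-17 (Monday).
Final deadline: 2036-11-17.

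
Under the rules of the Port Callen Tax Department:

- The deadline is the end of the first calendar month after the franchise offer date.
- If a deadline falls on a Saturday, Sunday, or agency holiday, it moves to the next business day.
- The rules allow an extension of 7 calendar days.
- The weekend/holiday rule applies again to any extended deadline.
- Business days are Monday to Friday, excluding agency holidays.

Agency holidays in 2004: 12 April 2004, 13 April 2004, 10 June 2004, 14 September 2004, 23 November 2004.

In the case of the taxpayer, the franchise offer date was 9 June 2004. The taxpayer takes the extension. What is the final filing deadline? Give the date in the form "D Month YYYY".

1 month after 9 June 2004 falls in July 2004; the last day of that month is 31 July 2004.
Because 31 July 2004 is a Saturday, the deadline becomes 2 August 2004 (Monday).
Add the 7 calendar-day extension to 2 August 2004: 9 August 2004.
9 August 2004 is a Monday and not a listed holiday, so it stands.
So the filing is due 9 August 2004.

9 August 2004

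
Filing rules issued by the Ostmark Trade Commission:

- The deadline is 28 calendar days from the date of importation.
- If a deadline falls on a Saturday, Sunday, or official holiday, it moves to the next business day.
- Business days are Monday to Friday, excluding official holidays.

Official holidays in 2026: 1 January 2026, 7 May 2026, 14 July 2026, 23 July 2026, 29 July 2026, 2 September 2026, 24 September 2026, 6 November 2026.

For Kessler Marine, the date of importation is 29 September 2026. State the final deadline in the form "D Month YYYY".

27 October 2026

Adding 28 calendar days to 29 September 2026 gives 27 October 2026.
Since 27 October 2026 is a Tuesday and not a holiday, the date is unchanged.
Final deadline: 27 October 2026.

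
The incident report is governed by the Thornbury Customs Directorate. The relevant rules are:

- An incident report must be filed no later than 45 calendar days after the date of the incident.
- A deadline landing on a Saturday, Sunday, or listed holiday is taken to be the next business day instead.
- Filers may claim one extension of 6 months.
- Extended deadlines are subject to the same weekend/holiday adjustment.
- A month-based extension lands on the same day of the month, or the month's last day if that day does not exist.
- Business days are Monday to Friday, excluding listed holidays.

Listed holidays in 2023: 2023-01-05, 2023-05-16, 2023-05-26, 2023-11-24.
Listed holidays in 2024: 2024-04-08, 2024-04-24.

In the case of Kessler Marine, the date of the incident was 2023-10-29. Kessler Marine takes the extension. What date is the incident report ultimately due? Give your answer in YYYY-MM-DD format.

Adding 45 calendar days to 2023-10-29 gives 2023-12-13.
Since 2023-12-13 is a Wednesday and not a holiday, the date is unchanged.
The 6 months extension carries 2023-12-13 to 2024-06-13.
2024-06-13 is a Thursday and not a listed holiday, so it stands.
Deadline: 2024-06-13.

2024-06-13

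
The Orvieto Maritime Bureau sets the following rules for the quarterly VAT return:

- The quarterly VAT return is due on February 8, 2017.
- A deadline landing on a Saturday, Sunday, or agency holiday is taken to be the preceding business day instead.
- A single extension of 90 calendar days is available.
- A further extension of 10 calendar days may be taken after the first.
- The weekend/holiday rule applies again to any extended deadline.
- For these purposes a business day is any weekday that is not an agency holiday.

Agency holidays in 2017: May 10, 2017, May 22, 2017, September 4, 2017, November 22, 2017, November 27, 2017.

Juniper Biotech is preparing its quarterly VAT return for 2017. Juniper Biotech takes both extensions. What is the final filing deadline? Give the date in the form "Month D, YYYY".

The statutory due date is February 8, 2017.
February 8, 2017 is a Wednesday and not a listed holiday, so it stands.
With the 90-day extension, February 8, 2017 becomes May 9, 2017.
May 9, 2017 is a Tuesday and not a listed holiday, so it stands.
The 10-calendar-day extension moves the deadline from May 9, 2017 to May 19, 2017.
May 19, 2017 falls on a Friday, which is a business day, so no adjustment is needed.
Deadline: May 19, 2017.

May 19, 2017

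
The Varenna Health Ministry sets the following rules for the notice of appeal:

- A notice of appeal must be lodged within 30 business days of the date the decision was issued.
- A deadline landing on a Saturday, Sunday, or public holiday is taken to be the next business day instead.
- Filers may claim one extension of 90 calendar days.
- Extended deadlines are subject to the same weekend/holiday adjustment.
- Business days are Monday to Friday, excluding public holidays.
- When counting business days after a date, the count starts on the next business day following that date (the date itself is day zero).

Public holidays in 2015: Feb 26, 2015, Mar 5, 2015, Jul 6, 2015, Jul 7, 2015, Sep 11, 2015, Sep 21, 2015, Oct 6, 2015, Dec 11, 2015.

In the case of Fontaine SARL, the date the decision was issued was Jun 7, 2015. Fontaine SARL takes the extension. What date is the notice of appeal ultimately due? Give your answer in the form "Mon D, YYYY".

Oct 19, 2015

30 business days after Jun 7, 2015, excluding weekends and holidays, is Jul 21, 2015.
Jul 21, 2015 (Tuesday) is already a business day.
The 90-calendar-day extension moves the deadline from Jul 21, 2015 to Oct 19, 2015.
Since Oct 19, 2015 is a Monday and not a holiday, the date is unchanged.
Deadline: Oct 19, 2015.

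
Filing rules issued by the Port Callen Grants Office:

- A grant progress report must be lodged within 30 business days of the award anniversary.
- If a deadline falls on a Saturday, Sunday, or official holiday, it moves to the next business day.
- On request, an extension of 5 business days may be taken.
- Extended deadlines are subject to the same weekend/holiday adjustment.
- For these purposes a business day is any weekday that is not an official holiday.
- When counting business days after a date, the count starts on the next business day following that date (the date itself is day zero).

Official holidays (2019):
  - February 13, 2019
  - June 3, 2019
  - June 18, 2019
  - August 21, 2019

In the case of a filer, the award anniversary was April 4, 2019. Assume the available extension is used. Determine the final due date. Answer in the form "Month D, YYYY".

30 business days after April 4, 2019, excluding weekends and holidays, is May 16, 2019.
May 16, 2019 (Thursday) is already a business day.
The 5-business-day extension runs from May 16, 2019 to May 23, 2019.
Since May 23, 2019 is a Thursday and not a holiday, the date is unchanged.
The final due date is May 23, 2019.

May 23, 2019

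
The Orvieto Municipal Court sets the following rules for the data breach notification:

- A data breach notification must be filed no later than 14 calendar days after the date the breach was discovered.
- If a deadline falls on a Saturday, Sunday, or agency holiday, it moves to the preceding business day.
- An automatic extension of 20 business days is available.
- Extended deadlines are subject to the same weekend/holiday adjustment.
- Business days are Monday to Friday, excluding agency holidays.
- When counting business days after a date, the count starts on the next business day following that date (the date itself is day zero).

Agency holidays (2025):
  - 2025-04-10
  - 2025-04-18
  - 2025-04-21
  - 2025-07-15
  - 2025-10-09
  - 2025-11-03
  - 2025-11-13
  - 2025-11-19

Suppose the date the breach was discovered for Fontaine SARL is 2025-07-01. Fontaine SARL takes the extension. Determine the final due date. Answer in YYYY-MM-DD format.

2025-08-12

Adding 14 calendar days to 2025-07-01 gives 2025-07-15.
2025-07-15 is a listed holiday; the preceding business day is 2025-07-14 (Monday).
The 20-business-day extension runs from 2025-07-14 to 2025-08-12.
2025-08-12 falls on a Tuesday, which is a business day, so no adjustment is needed.
Final deadline: 2025-08-12.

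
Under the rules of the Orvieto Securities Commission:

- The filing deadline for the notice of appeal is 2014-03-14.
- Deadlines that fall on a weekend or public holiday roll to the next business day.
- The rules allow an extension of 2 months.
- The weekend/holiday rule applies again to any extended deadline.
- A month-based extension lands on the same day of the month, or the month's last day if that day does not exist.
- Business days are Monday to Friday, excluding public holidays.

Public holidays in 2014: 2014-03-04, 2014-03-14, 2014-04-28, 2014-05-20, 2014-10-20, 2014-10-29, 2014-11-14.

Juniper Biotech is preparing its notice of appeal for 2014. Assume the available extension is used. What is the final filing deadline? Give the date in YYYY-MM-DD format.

2014-05-19

The statutory due date is 2014-03-14.
2014-03-14 is a listed holiday; the next business day is 2014-03-17 (Monday).
The 2 months extension carries 2014-03-17 to 2014-05-17.
Because 2014-05-17 is a Saturday, the deadline becomes 2014-05-19 (Monday).
The final due date is 2014-05-19.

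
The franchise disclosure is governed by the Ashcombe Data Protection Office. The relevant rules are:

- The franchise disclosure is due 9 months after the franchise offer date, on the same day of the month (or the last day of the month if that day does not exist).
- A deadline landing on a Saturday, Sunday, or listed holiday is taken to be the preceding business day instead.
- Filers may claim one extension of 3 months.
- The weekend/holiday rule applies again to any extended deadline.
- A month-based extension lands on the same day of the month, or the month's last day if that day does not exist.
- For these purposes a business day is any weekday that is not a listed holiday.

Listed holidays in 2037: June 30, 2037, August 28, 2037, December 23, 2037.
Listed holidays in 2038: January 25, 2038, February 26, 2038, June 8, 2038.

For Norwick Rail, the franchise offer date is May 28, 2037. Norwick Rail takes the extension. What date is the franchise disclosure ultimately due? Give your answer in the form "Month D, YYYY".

Moving 9 months forward from May 28, 2037 on the corresponding day gives February 28, 2038.
Because February 28, 2038 is a Sunday, the deadline becomes February 25, 2038 (Thursday).
The 3 months extension carries February 25, 2038 to May 25, 2038.
May 25, 2038 is a Tuesday and not a listed holiday, so it stands.
The final due date is May 25, 2038.

May 25, 2038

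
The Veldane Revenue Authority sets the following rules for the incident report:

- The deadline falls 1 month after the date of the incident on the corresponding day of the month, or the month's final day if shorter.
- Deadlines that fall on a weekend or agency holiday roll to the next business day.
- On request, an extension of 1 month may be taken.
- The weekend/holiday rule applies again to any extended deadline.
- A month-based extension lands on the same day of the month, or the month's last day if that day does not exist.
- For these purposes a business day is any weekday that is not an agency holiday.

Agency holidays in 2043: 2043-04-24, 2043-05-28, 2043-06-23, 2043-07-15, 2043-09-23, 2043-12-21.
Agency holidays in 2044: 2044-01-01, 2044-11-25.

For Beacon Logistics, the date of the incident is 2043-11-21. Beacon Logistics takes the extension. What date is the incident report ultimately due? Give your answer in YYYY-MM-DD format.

1 month after 2043-11-21, on the same day of the month, is 2043-12-21.
2043-12-21 falls on a listed holiday. Rolling to the next business day gives 2043-12-22, a Tuesday.
Applying the 1 month extension: 1 month after 2043-12-22 is 2044-01-22.
2044-01-22 falls on a Friday, which is a business day, so no adjustment is needed.
Deadline: 2044-01-22.

2044-01-22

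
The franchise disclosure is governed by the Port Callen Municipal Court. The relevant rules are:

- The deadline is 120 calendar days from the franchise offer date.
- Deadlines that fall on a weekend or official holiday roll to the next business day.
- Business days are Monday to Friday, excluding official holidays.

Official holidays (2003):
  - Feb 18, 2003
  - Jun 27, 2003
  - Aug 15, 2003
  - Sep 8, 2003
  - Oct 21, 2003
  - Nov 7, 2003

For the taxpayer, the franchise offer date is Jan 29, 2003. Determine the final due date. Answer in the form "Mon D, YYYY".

From Jan 29, 2003, 120 calendar days later is May 29, 2003.
Since May 29, 2003 is a Thursday and not a holiday, the date is unchanged.
Final deadline: May 29, 2003.

May 29, 2003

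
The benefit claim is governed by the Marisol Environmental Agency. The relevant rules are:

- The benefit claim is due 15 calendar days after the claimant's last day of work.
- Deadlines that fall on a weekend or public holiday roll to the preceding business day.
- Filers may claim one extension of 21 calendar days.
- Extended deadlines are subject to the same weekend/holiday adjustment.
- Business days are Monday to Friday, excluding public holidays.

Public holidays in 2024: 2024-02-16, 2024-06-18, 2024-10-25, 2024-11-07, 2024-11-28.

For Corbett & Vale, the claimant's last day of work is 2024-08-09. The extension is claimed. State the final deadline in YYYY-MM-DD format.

2024-09-13

15 calendar days after 2024-08-09 is 2024-08-24.
2024-08-24 falls on a Saturday. Rolling to the preceding business day gives 2024-08-23, a Friday.
With the 21-day extension, 2024-08-23 becomes 2024-09-13.
2024-09-13 (Friday) is already a business day.
Final deadline: 2024-09-13.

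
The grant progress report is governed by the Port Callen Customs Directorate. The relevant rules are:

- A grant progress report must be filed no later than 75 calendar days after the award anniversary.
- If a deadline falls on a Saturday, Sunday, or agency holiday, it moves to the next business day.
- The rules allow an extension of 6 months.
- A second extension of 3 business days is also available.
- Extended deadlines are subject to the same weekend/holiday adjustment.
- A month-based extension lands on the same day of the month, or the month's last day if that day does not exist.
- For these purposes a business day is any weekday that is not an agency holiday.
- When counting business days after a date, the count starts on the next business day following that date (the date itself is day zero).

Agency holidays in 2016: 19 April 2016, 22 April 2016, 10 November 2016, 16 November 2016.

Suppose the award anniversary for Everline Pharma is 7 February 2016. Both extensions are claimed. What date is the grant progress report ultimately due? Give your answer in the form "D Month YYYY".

75 calendar days after 7 February 2016 is 22 April 2016.
22 April 2016 is a listed holiday; the next business day is 25 April 2016 (Monday).
The 6 months extension carries 25 April 2016 to 25 October 2016.
25 October 2016 falls on a Tuesday, which is a business day, so no adjustment is needed.
Applying the 3-business-day extension: 3 business days after 25 October 2016 is 28 October 2016.
Since 28 October 2016 is a Friday and not a holiday, the date is unchanged.
Final deadline: 28 October 2016.

28 October 2016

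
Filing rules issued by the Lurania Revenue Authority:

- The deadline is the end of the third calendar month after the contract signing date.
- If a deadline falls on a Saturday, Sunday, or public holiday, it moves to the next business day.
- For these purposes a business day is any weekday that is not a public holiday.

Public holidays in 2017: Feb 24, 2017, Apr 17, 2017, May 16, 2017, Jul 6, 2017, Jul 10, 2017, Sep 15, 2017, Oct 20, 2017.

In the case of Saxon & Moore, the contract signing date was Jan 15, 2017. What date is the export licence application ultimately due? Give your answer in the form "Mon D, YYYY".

The third month after Jan 15, 2017 is April 2017, whose last day is Apr 30, 2017.
Apr 30, 2017 falls on a Sunday. Rolling to the next business day gives May 1, 2017, a Monday.
The final due date is May 1, 2017.

May 1, 2017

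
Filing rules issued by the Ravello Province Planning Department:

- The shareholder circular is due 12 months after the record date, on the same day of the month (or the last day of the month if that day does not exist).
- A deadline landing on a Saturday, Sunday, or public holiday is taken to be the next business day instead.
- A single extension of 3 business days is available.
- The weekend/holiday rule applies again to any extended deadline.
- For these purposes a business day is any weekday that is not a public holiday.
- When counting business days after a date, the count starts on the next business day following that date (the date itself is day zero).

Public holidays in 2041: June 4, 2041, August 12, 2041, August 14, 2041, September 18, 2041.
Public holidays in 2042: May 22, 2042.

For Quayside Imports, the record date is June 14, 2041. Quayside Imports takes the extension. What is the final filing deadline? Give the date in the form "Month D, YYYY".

June 19, 2042

Moving 12 months forward from June 14, 2041 on the corresponding day gives June 14, 2042.
June 14, 2042 falls on a Saturday. Rolling to the next business day gives June 16, 2042, a Monday.
Applying the 3-business-day extension: 3 business days after June 16, 2042 is June 19, 2042.
June 19, 2042 (Thursday) is already a business day.
The final due date is June 19, 2042.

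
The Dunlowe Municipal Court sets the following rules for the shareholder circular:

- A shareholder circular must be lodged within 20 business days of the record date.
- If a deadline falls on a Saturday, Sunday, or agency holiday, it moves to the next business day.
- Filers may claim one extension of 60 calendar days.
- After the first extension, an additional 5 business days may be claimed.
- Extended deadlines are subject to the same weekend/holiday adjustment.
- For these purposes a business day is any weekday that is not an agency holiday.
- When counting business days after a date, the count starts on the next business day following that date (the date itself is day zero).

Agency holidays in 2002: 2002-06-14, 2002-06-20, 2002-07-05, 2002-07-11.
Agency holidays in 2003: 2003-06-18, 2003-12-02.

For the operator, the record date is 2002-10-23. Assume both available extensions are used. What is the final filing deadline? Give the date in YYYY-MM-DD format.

Counting 20 business days after 2002-10-23 (skipping weekends and listed holidays) reaches 2002-11-20.
Since 2002-11-20 is a Wednesday and not a holiday, the date is unchanged.
Applying the 60-calendar-day extension: 2002-11-20 + 60 days = 2003-01-19.
2003-01-19 is a Sunday, so it moves to the next business day, 2003-01-20 (Monday).
The 5-business-day extension runs from 2003-01-20 to 2003-01-27.
2003-01-27 falls on a Monday, which is a business day, so no adjustment is needed.
Final deadline: 2003-01-27.

2003-01-27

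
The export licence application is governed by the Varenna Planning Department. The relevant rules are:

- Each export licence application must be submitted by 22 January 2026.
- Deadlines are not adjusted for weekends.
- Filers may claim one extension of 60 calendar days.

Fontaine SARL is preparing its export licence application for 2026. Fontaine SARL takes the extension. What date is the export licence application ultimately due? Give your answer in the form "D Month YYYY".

The statutory due date is 22 January 2026.
22 January 2026 is a Thursday; no weekend or holiday adjustment applies.
With the 60-day extension, 22 January 2026 becomes 23 March 2026.
23 March 2026 falls on a Monday. The rules make no weekend/holiday allowance, so it remains 23 March 2026.
Deadline: 23 March 2026.

23 March 2026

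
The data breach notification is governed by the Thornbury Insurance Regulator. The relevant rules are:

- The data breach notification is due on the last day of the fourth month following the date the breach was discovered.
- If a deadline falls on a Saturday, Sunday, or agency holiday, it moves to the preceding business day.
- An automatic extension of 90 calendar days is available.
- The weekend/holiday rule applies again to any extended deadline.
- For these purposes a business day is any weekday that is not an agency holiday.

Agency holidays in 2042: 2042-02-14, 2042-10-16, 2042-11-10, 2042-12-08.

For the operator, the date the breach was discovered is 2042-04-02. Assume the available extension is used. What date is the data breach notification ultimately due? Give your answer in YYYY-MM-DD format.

4 months after 2042-04-02 is August 2042; that month ends on 2042-08-31.
2042-08-31 is a Sunday; the preceding business day is 2042-08-29 (Friday).
Add the 90 calendar-day extension to 2042-08-29: 2042-11-27.
2042-11-27 (Thursday) is already a business day.
Deadline: 2042-11-27.

2042-11-27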